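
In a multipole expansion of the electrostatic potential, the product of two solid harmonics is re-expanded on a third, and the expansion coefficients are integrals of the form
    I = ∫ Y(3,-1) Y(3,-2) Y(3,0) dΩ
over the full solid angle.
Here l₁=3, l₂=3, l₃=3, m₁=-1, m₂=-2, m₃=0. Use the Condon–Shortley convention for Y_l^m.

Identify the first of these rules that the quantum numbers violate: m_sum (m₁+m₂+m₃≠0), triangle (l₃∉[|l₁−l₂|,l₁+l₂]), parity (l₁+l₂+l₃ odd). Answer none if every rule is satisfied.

m_sum

Σmᵢ = -3  ✗
l₃∈[|l₁−l₂|,l₁+l₂]=[0,6], have l₃=3
Σlᵢ = 9 ⇒ odd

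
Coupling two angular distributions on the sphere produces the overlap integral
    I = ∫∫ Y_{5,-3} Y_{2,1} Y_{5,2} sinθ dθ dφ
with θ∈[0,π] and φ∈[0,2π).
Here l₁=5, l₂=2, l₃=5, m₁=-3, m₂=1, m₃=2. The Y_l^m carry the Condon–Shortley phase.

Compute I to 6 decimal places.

m-sum 0 ✓  L=12 even ✓  3≤5≤7 ✓
Π(2lᵢ+1) = 11×5×11 = 605
triangle coeff Δ(5,2,5) = 1/38610
Σ_t [0,2]: t=0:+1/2880 t=1:−1/576 t=2:+1/2880 = -1/960
(3j)²=10/429 [(5 2 5; 0 0 0)], sign=+1
Σ_t [1,2]: t=1:−1/10080 t=2:+1/2880 = 1/4032
(3j)²=10/429 [(5 2 5; -3 1 2)], sign=-1
⇒ 4πI² = 500/1521
I = (-1)√(500/1521/(4π)) = -0.16173926

-0.161739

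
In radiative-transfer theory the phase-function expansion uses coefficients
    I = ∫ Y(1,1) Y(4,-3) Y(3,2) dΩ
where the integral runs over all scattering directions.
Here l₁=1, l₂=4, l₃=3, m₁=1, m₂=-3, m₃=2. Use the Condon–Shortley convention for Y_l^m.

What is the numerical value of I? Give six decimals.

-0.282095

Rules hold: Σm=0, L=8 even, 3≤3≤5.
N = 3·9·7 = 189
Δ = 2!·0!·6!/9! = 1/252
Racah Σ t=1..1: t=1:−1/36 = -1/36
⇒ 3j(1 4 3; 0 0 0)² = 4/63, sgn +1
Racah Σ t=0..0: t=0:+1/240 = 1/240
⇒ 3j(1 4 3; 1 -3 2)² = 1/12, sgn -1
4πI² = N·(3j₀)²·(3jₘ)² = 1/1
I = -1·√(1/4π) = -0.28209479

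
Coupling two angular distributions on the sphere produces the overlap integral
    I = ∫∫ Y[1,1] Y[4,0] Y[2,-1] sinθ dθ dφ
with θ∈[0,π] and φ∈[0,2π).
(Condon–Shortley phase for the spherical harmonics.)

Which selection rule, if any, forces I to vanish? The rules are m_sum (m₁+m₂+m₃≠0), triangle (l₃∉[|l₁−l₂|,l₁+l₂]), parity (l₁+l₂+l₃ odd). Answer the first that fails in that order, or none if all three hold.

m₁+m₂+m₃ = 1 + 0 − 1 = 0  ✓
triangle: |1−4|=3 ≤ l₃=2 ≤ 1+4=5  ✗
parity: l₁+l₂+l₃ = 7 is odd

triangle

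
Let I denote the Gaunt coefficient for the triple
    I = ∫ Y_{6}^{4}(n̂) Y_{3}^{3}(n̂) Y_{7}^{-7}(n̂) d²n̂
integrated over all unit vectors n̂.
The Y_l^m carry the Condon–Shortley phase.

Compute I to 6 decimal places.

m-sum 0 ✓  L=16 even ✓  3≤7≤9 ✓
Π(2lᵢ+1) = 13×7×15 = 1365
triangle coeff Δ(6,3,7) = 1/2042040
Σ_t [0,2]: t=0:+1/207360 t=1:−1/57600 t=2:+1/207360 = -1/129600
(3j)²=168/12155 [(6 3 7; 0 0 0)], sign=+1
Σ_t [2,2]: t=2:+1/174182400 = 1/174182400
(3j)²=1/136 [(6 3 7; 4 3 -7)], sign=+1
⇒ 4πI² = 441/3179
I = (+1)√(441/3179/(4π)) = 0.10506767

0.105068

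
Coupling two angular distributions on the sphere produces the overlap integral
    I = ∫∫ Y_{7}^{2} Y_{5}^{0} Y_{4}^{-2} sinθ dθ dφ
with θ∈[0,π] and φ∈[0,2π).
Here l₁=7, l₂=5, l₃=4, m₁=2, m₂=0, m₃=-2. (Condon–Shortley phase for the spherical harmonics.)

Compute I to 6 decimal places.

Checks pass: Σm=0; 16 even; l₃=4∈[2,12].
(2·7+1)(2·5+1)(2·4+1) = 1485
Δ: 8! 6! 2! / 17! → 1/6126120
sum: t=3:−1/69120 t=4:+1/20736 t=5:−1/69120 = 1/51840
3j²(7 5 4; 0 0 0) = Δ·Π!·Σ² = 280/21879  (sign +1)
sum: t=3:−1/69120 t=4:+1/69120 t=5:−1/1036800 = -1/1036800
3j²(7 5 4; 2 0 -2) = Δ·Π!·Σ² = 1/7293  (sign -1)
combine: 4πI² = 1485·280/21879·1/7293 = 1400/537251
take √, sign -1: I = -0.01440026

-0.014400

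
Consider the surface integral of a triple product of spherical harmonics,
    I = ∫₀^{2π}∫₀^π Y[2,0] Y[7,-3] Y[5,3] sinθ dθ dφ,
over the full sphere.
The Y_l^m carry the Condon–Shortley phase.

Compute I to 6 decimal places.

Checks pass: Σm=0; 14 even; l₃=5∈[5,9].
(2·2+1)(2·7+1)(2·5+1) = 825
Δ: 4! 0! 10! / 15! → 1/15015
sum: t=2:+1/57600 = 1/57600
3j²(2 7 5; 0 0 0) = Δ·Π!·Σ² = 21/715  (sign -1)
sum: t=2:+1/322560 = 1/322560
3j²(2 7 5; 0 -3 3) = Δ·Π!·Σ² = 18/1001  (sign +1)
combine: 4πI² = 825·21/715·18/1001 = 810/1859
take √, sign -1: I = -0.18620781

-0.186208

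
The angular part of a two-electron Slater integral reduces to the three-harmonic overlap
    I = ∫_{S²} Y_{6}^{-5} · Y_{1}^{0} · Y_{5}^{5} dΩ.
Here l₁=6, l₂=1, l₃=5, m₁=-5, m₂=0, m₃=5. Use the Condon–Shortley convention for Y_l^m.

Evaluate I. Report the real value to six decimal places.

-0.135514

m-sum 0 ✓  L=12 even ✓  5≤5≤7 ✓
Π(2lᵢ+1) = 13×3×11 = 429
triangle coeff Δ(6,1,5) = 1/858
Σ_t [1,1]: t=1:−1/14400 = -1/14400
(3j)²=6/143 [(6 1 5; 0 0 0)], sign=+1
Σ_t [1,1]: t=1:−1/3628800 = -1/3628800
(3j)²=1/78 [(6 1 5; -5 0 5)], sign=-1
⇒ 4πI² = 3/13
I = (-1)√(3/13/(4π)) = -0.13551395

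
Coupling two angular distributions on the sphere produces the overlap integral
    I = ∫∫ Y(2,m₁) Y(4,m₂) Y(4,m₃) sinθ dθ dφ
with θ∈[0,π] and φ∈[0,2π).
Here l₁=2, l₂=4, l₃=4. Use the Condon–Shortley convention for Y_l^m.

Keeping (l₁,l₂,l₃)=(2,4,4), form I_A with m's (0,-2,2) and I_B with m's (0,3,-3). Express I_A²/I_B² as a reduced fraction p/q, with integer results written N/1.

Same 2,4,4: normalisation and zero-m 3j drop out of the ratio.
A: Δ: 2! 2! 6! / 11! → 1/13860; sum: t=0:+1/192 t=1:−1/120 t=2:+1/2880 = -1/360; 3j²(2 4 4; 0 -2 2) = Δ·Π!·Σ² = 16/3465  (sign -1)
B: Δ: 2! 2! 6! / 11! → 1/13860; sum: t=1:−1/720 t=2:+1/480 = 1/1440; 3j²(2 4 4; 0 3 -3) = Δ·Π!·Σ² = 7/1980  (sign -1)
I_A²/I_B² = (16/3465)/(7/1980) = 64/49

64/49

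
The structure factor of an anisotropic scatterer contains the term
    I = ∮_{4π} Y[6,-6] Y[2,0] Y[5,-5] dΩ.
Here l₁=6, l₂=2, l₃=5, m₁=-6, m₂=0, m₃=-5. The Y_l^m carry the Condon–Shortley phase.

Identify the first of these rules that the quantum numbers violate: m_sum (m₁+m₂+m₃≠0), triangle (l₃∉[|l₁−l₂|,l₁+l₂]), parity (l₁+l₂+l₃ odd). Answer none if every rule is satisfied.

m₁+m₂+m₃ = -6 + 0 − 5 = -11  ✗
triangle: |6−2|=4 ≤ l₃=5 ≤ 6+2=8
parity: l₁+l₂+l₃ = 13 is odd

m_sum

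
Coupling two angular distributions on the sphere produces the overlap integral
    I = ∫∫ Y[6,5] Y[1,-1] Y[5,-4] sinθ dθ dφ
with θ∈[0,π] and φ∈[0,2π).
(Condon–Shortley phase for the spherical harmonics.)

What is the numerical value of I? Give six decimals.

-0.303018

Checks pass: Σm=0; 12 even; l₃=5∈[5,7].
(2·6+1)(2·1+1)(2·5+1) = 429
Δ: 2! 10! 0! / 13! → 1/858
sum: t=1:−1/14400 = -1/14400
3j²(6 1 5; 0 0 0) = Δ·Π!·Σ² = 6/143  (sign +1)
sum: t=0:+1/725760 = 1/725760
3j²(6 1 5; 5 -1 -4) = Δ·Π!·Σ² = 5/78  (sign -1)
combine: 4πI² = 429·6/143·5/78 = 15/13
take √, sign -1: I = -0.30301841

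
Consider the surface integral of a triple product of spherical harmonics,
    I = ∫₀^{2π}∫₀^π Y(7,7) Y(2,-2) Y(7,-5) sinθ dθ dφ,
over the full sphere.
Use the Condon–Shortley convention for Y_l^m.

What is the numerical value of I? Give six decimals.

0.066694

m-sum 0 ✓  L=16 even ✓  5≤7≤9 ✓
Π(2lᵢ+1) = 15×5×15 = 1125
triangle coeff Δ(7,2,7) = 1/185640
Σ_t [0,2]: t=0:+1/2419200 t=1:−1/518400 t=2:+1/2419200 = -1/907200
(3j)²=56/3315 [(7 2 7; 0 0 0)], sign=+1
Σ_t [0,0]: t=0:+1/1916006400 = 1/1916006400
(3j)²=1/340 [(7 2 7; 7 -2 -5)], sign=+1
⇒ 4πI² = 210/3757
I = (+1)√(210/3757/(4π)) = 0.06669359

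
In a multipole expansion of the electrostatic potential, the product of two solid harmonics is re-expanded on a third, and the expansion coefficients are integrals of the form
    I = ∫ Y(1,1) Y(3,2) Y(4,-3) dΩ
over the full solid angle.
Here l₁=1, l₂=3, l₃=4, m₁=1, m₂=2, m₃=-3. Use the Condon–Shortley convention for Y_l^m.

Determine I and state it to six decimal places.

-0.282095

Rules hold: Σm=0, L=8 even, 2≤4≤4.
N = 3·7·9 = 189
Δ = 0!·2!·6!/9! = 1/252
Racah Σ t=0..0: t=0:+1/36 = 1/36
⇒ 3j(1 3 4; 0 0 0)² = 4/63, sgn +1
Racah Σ t=0..0: t=0:+1/240 = 1/240
⇒ 3j(1 3 4; 1 2 -3)² = 1/12, sgn -1
4πI² = N·(3j₀)²·(3jₘ)² = 1/1
I = -1·√(1/4π) = -0.28209479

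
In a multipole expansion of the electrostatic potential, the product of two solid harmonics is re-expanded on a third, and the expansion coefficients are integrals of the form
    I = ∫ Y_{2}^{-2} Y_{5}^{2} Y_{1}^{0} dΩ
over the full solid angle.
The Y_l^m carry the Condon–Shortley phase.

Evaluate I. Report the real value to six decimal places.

0.000000

l₃=1 ∉ [3,7] — triangle fails ⇒ I = 0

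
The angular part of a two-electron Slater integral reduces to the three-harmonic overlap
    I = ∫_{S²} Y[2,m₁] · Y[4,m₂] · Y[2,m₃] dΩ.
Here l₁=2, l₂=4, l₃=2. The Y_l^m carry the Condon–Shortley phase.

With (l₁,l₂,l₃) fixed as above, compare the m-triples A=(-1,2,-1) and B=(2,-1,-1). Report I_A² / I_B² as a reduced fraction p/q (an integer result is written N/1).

l's match ⇒ only the (l;m) 3-j factors differ between A and B.
A: triangle coeff Δ(2,4,2) = 1/630; Σ_t [3,3]: t=3:−1/36 = -1/36; (3j)²=4/63 [(2 4 2; -1 2 -1)], sign=+1
B: triangle coeff Δ(2,4,2) = 1/630; Σ_t [0,0]: t=0:+1/144 = 1/144; (3j)²=1/126 [(2 4 2; 2 -1 -1)], sign=-1
I_A²/I_B² = (4/63)/(1/126) = 8/1

8/1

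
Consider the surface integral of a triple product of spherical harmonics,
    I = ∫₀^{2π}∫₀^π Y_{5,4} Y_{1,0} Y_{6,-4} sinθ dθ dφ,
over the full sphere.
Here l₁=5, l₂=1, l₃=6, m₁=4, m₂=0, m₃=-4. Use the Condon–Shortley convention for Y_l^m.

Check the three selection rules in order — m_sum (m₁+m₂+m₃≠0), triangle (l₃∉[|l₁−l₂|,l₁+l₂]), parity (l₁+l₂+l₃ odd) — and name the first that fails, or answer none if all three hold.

m₁+m₂+m₃ = 4 + 0 − 4 = 0  ✓
triangle: |5−1|=4 ≤ l₃=6 ≤ 5+1=6  ✓
parity: l₁+l₂+l₃ = 12 is even  ✓

none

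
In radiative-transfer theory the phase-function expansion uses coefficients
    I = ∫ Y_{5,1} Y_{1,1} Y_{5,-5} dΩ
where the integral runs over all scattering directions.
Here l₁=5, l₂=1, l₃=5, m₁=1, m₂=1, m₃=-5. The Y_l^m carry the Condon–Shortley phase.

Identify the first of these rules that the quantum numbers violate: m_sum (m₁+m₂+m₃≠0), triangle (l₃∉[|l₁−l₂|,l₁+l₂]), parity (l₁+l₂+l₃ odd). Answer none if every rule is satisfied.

azimuthal sum: 1 + 1 − 5 = -3  ✗
4 ≤ 5 ≤ 6 (triangle on l)
L = 5 + 1 + 5 = 11 (odd)

m_sum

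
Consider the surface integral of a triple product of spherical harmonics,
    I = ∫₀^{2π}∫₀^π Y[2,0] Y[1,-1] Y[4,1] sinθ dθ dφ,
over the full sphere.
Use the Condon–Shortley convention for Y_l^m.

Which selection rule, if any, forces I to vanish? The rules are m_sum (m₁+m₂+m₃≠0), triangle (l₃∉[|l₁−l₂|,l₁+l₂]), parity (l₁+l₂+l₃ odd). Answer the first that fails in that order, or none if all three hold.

m₁+m₂+m₃ = 0 − 1 + 1 = 0  ✓
triangle: |2−1|=1 ≤ l₃=4 ≤ 2+1=3  ✗
parity: l₁+l₂+l₃ = 7 is odd

triangle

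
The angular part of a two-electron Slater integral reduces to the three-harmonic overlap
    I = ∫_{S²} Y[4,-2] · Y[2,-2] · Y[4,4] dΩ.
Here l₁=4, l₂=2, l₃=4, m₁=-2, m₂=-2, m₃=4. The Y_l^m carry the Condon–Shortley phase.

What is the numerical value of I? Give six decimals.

Rules hold: Σm=0, L=10 even, 2≤4≤6.
N = 9·5·9 = 405
Δ = 2!·6!·2!/11! = 1/13860
Racah Σ t=0..2: t=0:+1/192 t=1:−1/36 t=2:+1/192 = -5/288
⇒ 3j(4 2 4; 0 0 0)² = 20/693, sgn -1
Racah Σ t=0..0: t=0:+1/2880 = 1/2880
⇒ 3j(4 2 4; -2 -2 4)² = 2/165, sgn +1
4πI² = N·(3j₀)²·(3jₘ)² = 120/847
I = -1·√(0.141677/4π) = -0.10618031

-0.106180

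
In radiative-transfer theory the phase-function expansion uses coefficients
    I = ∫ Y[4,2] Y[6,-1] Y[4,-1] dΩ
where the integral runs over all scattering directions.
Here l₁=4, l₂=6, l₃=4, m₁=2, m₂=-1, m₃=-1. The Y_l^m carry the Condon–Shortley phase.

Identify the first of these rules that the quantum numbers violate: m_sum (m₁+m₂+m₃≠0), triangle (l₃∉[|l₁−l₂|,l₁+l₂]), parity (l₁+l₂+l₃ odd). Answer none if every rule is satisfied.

Σmᵢ = 0  ✓
l₃∈[|l₁−l₂|,l₁+l₂]=[2,10], have l₃=4  ✓
Σlᵢ = 14 ⇒ even  ✓

none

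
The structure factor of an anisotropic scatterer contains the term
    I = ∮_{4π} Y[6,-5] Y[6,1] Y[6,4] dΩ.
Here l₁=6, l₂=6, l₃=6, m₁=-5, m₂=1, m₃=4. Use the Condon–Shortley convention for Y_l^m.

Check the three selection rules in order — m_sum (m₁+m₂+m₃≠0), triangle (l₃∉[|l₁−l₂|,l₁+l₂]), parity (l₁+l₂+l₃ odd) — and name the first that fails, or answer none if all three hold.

none

m₁+m₂+m₃ = -5 + 1 + 4 = 0  ✓
triangle: |6−6|=0 ≤ l₃=6 ≤ 6+6=12  ✓
parity: l₁+l₂+l₃ = 18 is even  ✓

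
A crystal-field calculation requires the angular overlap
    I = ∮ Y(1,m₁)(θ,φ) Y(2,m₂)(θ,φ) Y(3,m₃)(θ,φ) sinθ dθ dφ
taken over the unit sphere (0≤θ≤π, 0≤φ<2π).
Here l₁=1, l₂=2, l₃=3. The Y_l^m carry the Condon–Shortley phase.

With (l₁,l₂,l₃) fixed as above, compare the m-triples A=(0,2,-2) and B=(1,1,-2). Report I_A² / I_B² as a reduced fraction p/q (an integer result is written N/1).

l's match ⇒ only the (l;m) 3-j factors differ between A and B.
A: triangle coeff Δ(1,2,3) = 1/105; Σ_t [0,0]: t=0:+1/24 = 1/24; (3j)²=1/21 [(1 2 3; 0 2 -2)], sign=-1
B: triangle coeff Δ(1,2,3) = 1/105; Σ_t [0,0]: t=0:+1/12 = 1/12; (3j)²=2/21 [(1 2 3; 1 1 -2)], sign=-1
I_A²/I_B² = (1/21)/(2/21) = 1/2

1/2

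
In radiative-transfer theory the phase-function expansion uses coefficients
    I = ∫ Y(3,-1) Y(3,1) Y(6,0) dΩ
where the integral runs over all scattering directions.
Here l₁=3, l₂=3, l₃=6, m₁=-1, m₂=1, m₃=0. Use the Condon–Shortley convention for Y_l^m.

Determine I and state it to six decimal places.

0.177816

m-sum 0 ✓  L=12 even ✓  0≤6≤6 ✓
Π(2lᵢ+1) = 7×7×13 = 637
triangle coeff Δ(3,3,6) = 1/12012
Σ_t [0,0]: t=0:+1/1296 = 1/1296
(3j)²=100/3003 [(3 3 6; 0 0 0)], sign=+1
Σ_t [0,0]: t=0:+1/2304 = 1/2304
(3j)²=75/4004 [(3 3 6; -1 1 0)], sign=+1
⇒ 4πI² = 625/1573
I = (+1)√(625/1573/(4π)) = 0.17781595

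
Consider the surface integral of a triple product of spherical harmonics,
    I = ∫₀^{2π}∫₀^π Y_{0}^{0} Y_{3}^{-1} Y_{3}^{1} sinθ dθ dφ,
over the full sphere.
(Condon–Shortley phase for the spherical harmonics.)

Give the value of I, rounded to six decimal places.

-0.282095

Rules hold: Σm=0, L=6 even, 3≤3≤3.
N = 1·7·7 = 49
Δ = 0!·0!·6!/7! = 1/7
Racah Σ t=0..0: t=0:+1/36 = 1/36
⇒ 3j(0 3 3; 0 0 0)² = 1/7, sgn -1
Racah Σ t=0..0: t=0:+1/48 = 1/48
⇒ 3j(0 3 3; 0 -1 1)² = 1/7, sgn +1
4πI² = N·(3j₀)²·(3jₘ)² = 1/1
I = -1·√(1/4π) = -0.28209479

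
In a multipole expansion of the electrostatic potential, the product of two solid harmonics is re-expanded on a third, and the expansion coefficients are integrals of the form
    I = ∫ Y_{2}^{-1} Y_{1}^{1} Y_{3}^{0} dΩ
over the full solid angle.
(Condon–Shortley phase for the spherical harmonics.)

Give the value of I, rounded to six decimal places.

0.143048

Rules hold: Σm=0, L=6 even, 1≤3≤3.
N = 5·3·7 = 105
Δ = 0!·4!·2!/7! = 1/105
Racah Σ t=0..0: t=0:+1/4 = 1/4
⇒ 3j(2 1 3; 0 0 0)² = 3/35, sgn -1
Racah Σ t=0..0: t=0:+1/12 = 1/12
⇒ 3j(2 1 3; -1 1 0)² = 1/35, sgn -1
4πI² = N·(3j₀)²·(3jₘ)² = 9/35
I = +1·√(0.257143/4π) = 0.14304817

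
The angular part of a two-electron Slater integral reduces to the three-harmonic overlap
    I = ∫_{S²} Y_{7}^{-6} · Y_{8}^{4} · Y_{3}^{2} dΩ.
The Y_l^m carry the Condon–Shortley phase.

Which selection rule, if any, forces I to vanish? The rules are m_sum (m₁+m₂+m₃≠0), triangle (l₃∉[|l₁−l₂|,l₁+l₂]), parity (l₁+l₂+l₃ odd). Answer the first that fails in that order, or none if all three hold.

none

azimuthal sum: -6 + 4 + 2 = 0  ✓
1 ≤ 3 ≤ 15 (triangle on l)  ✓
L = 7 + 8 + 3 = 18 (even)  ✓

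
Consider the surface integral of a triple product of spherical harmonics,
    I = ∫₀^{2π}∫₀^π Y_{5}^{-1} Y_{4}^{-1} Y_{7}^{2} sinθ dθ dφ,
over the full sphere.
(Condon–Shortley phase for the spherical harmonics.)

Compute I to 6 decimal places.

0.139430

Checks pass: Σm=0; 16 even; l₃=7∈[1,9].
(2·5+1)(2·4+1)(2·7+1) = 1485
Δ: 2! 8! 6! / 17! → 1/6126120
sum: t=0:+1/69120 t=1:−1/20736 t=2:+1/69120 = -1/51840
3j²(5 4 7; 0 0 0) = Δ·Π!·Σ² = 280/21879  (sign +1)
sum: t=0:+1/103680 t=1:−1/34560 t=2:+1/138240 = -1/82944
3j²(5 4 7; -1 -1 2) = Δ·Π!·Σ² = 125/9724  (sign +1)
combine: 4πI² = 1485·280/21879·125/9724 = 131250/537251
take √, sign +1: I = 0.13942996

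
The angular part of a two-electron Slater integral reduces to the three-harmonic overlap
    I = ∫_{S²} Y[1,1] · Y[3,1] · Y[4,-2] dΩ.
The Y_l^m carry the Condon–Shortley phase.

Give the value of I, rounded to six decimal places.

0.238414

Rules hold: Σm=0, L=8 even, 2≤4≤4.
N = 3·7·9 = 189
Δ = 0!·2!·6!/9! = 1/252
Racah Σ t=0..0: t=0:+1/36 = 1/36
⇒ 3j(1 3 4; 0 0 0)² = 4/63, sgn +1
Racah Σ t=0..0: t=0:+1/96 = 1/96
⇒ 3j(1 3 4; 1 1 -2)² = 5/84, sgn +1
4πI² = N·(3j₀)²·(3jₘ)² = 5/7
I = +1·√(0.714286/4π) = 0.23841361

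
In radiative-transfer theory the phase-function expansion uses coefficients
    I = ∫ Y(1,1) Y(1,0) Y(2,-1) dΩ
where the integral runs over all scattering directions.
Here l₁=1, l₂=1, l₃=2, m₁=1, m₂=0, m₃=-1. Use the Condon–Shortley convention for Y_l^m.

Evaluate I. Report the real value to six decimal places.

Rules hold: Σm=0, L=4 even, 0≤2≤2.
N = 3·3·5 = 45
Δ = 0!·2!·2!/5! = 1/30
Racah Σ t=0..0: t=0:+1/1 = 1/1
⇒ 3j(1 1 2; 0 0 0)² = 2/15, sgn +1
Racah Σ t=0..0: t=0:+1/2 = 1/2
⇒ 3j(1 1 2; 1 0 -1)² = 1/10, sgn -1
4πI² = N·(3j₀)²·(3jₘ)² = 3/5
I = -1·√(0.6/4π) = -0.21850969

-0.218510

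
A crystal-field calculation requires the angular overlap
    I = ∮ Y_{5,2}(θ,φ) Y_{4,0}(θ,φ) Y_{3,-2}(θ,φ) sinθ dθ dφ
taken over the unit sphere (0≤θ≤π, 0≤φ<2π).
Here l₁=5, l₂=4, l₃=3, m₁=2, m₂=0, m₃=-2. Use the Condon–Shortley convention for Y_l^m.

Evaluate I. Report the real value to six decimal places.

-0.065427

Rules hold: Σm=0, L=12 even, 1≤3≤9.
N = 11·9·7 = 693
Δ = 6!·4!·2!/13! = 1/180180
Racah Σ t=2..4: t=2:+1/576 t=3:−1/144 t=4:+1/576 = -1/288
⇒ 3j(5 4 3; 0 0 0)² = 20/1001, sgn +1
Racah Σ t=2..3: t=2:+1/576 t=3:−1/864 = 1/1728
⇒ 3j(5 4 3; 2 0 -2)² = 5/1287, sgn -1
4πI² = N·(3j₀)²·(3jₘ)² = 100/1859
I = -1·√(0.0537924/4π) = -0.06542675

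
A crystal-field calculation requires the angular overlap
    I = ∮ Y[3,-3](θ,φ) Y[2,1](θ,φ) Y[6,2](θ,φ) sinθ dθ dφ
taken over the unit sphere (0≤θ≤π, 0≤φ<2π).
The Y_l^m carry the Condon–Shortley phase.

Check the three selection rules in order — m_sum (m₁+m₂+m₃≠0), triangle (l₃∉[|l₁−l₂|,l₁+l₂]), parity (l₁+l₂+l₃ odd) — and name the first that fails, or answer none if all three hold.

azimuthal sum: -3 + 1 + 2 = 0  ✓
1 ≤ 6 ≤ 5 (triangle on l)  ✗
L = 3 + 2 + 6 = 11 (odd)

triangle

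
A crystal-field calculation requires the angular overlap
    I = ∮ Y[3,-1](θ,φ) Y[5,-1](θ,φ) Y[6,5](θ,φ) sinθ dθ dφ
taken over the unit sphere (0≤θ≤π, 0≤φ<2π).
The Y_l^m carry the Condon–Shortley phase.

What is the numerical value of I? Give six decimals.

0.000000

-1 − 1 + 5 = 3 ≠ 0: azimuthal integral kills it; I = 0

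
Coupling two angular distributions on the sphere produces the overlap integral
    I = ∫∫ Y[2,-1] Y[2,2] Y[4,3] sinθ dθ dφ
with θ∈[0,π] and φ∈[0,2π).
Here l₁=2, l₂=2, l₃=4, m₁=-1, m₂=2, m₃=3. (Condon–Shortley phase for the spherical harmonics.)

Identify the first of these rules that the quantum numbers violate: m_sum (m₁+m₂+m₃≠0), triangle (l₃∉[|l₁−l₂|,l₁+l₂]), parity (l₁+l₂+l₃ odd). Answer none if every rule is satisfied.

Σmᵢ = 4  ✗
l₃∈[|l₁−l₂|,l₁+l₂]=[0,4], have l₃=4
Σlᵢ = 8 ⇒ even

m_sum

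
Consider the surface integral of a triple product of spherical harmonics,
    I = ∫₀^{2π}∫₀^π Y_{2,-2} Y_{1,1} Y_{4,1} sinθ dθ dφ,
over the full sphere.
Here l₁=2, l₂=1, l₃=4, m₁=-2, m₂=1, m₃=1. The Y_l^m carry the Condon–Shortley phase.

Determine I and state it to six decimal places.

l₃=4 ∉ [1,3] — triangle fails ⇒ I = 0

0.000000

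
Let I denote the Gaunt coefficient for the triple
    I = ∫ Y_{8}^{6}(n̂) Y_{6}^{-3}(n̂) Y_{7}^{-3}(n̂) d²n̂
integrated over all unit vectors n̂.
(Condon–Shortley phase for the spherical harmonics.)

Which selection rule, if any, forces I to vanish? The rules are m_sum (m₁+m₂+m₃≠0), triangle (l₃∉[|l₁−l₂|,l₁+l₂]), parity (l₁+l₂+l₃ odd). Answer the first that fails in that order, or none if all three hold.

parity

azimuthal sum: 6 − 3 − 3 = 0  ✓
2 ≤ 7 ≤ 14 (triangle on l)  ✓
L = 8 + 6 + 7 = 21 (odd)  ✗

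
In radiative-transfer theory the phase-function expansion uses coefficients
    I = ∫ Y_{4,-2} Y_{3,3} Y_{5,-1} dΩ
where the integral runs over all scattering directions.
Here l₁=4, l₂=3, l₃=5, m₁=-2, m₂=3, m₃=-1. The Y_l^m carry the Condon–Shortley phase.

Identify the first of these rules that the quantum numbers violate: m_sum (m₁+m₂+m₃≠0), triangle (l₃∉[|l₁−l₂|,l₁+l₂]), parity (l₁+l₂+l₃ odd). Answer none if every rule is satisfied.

m₁+m₂+m₃ = -2 + 3 − 1 = 0  ✓
triangle: |4−3|=1 ≤ l₃=5 ≤ 4+3=7  ✓
parity: l₁+l₂+l₃ = 12 is even  ✓

none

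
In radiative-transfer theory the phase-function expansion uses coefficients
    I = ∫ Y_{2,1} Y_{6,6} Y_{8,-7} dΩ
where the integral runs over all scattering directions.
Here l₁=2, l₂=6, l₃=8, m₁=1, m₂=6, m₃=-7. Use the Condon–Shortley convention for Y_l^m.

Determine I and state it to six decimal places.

m-sum 0 ✓  L=16 even ✓  4≤8≤8 ✓
Π(2lᵢ+1) = 5×13×17 = 1105
triangle coeff Δ(2,6,8) = 1/30940
Σ_t [0,0]: t=0:+1/2073600 = 1/2073600
(3j)²=28/1105 [(2 6 8; 0 0 0)], sign=+1
Σ_t [0,0]: t=0:+1/2874009600 = 1/2874009600
(3j)²=1/68 [(2 6 8; 1 6 -7)], sign=-1
⇒ 4πI² = 7/17
I = (-1)√(7/17/(4π)) = -0.18101711

-0.181017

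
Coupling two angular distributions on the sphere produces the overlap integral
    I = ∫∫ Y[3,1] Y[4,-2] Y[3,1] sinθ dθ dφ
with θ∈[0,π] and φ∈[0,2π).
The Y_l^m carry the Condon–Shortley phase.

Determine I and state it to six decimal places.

Checks pass: Σm=0; 10 even; l₃=3∈[1,7].
(2·3+1)(2·4+1)(2·3+1) = 441
Δ: 4! 2! 4! / 11! → 1/34650
sum: t=1:−1/72 t=2:+1/16 t=3:−1/72 = 5/144
3j²(3 4 3; 0 0 0) = Δ·Π!·Σ² = 2/77  (sign -1)
sum: t=0:+1/192 t=1:−1/36 t=2:+1/192 = -5/288
3j²(3 4 3; 1 -2 1) = Δ·Π!·Σ² = 20/693  (sign -1)
combine: 4πI² = 441·2/77·20/693 = 40/121
take √, sign +1: I = 0.16219310

0.162193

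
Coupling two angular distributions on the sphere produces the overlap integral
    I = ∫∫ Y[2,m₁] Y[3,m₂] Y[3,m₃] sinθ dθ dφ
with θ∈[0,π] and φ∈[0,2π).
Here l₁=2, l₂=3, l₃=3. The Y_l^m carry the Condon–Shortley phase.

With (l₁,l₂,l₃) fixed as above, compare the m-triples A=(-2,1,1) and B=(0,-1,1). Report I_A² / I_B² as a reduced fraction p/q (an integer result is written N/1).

8/3

l's match ⇒ only the (l;m) 3-j factors differ between A and B.
A: triangle coeff Δ(2,3,3) = 1/3780; Σ_t [2,2]: t=2:+1/16 = 1/16; (3j)²=2/35 [(2 3 3; -2 1 1)], sign=+1
B: triangle coeff Δ(2,3,3) = 1/3780; Σ_t [0,2]: t=0:+1/16 t=1:−1/6 t=2:+1/96 = -3/32; (3j)²=3/140 [(2 3 3; 0 -1 1)], sign=-1
I_A²/I_B² = (2/35)/(3/140) = 8/3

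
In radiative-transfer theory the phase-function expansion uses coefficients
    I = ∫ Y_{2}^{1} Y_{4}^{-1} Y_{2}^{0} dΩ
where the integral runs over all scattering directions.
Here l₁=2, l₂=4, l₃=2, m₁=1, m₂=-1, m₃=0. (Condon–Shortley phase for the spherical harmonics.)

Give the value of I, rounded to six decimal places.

-0.220728

Checks pass: Σm=0; 8 even; l₃=2∈[2,6].
(2·2+1)(2·4+1)(2·2+1) = 225
Δ: 4! 0! 4! / 9! → 1/630
sum: t=2:+1/16 = 1/16
3j²(2 4 2; 0 0 0) = Δ·Π!·Σ² = 2/35  (sign +1)
sum: t=1:−1/24 = -1/24
3j²(2 4 2; 1 -1 0) = Δ·Π!·Σ² = 1/21  (sign -1)
combine: 4πI² = 225·2/35·1/21 = 30/49
take √, sign -1: I = -0.22072812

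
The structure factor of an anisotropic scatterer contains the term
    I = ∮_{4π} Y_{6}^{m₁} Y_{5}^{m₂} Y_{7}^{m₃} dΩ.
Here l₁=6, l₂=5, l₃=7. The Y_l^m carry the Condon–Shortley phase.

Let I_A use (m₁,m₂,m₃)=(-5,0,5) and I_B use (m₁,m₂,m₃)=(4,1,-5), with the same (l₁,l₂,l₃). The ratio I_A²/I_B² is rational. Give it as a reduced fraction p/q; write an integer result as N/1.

Shared (l₁,l₂,l₃)=(6,5,7): N and (l;000)² cancel in I_A²/I_B².
A: Δ = 4!·8!·6!/19! = 1/174594420; Racah Σ t=3..4: t=3:−1/11612160 t=4:+1/14515200 = -1/58060800; ⇒ 3j(6 5 7; -5 0 5)² = 55/58786, sgn -1
B: Δ = 4!·8!·6!/19! = 1/174594420; Racah Σ t=0..2: t=0:+1/24883200 t=1:−1/3628800 t=2:+1/7741440 = -37/348364800; ⇒ 3j(6 5 7; 4 1 -5)² = 1369/176358, sgn -1
I_A²/I_B² = (55/58786)/(1369/176358) = 165/1369

165/1369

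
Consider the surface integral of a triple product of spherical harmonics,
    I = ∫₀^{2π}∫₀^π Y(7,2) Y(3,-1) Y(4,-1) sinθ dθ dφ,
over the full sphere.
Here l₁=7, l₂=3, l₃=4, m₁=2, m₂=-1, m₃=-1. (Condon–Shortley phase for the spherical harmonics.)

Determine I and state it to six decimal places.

0.239176

Checks pass: Σm=0; 14 even; l₃=4∈[4,10].
(2·7+1)(2·3+1)(2·4+1) = 945
Δ: 6! 8! 0! / 15! → 1/45045
sum: t=3:−1/20736 = -1/20736
3j²(7 3 4; 0 0 0) = Δ·Π!·Σ² = 35/1287  (sign -1)
sum: t=2:+1/34560 = 1/34560
3j²(7 3 4; 2 -1 -1) = Δ·Π!·Σ² = 4/143  (sign -1)
combine: 4πI² = 945·35/1287·4/143 = 14700/20449
take √, sign +1: I = 0.23917605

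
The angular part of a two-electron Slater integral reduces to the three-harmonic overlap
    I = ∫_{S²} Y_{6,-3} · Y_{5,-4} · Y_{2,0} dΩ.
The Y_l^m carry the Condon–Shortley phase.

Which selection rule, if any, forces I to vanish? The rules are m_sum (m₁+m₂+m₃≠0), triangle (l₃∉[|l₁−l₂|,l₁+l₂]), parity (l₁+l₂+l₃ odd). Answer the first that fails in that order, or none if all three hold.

m_sum

Σmᵢ = -7  ✗
l₃∈[|l₁−l₂|,l₁+l₂]=[1,11], have l₃=2
Σlᵢ = 13 ⇒ odd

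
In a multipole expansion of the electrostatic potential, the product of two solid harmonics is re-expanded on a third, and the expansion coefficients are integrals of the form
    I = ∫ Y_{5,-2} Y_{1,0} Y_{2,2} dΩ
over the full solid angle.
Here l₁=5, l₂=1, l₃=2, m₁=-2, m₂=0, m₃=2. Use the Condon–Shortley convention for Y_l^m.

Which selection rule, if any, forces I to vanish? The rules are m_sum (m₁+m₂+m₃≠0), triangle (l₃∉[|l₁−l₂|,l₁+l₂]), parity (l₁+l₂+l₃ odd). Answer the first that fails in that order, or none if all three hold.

triangle

m₁+m₂+m₃ = -2 + 0 + 2 = 0  ✓
triangle: |5−1|=4 ≤ l₃=2 ≤ 5+1=6  ✗
parity: l₁+l₂+l₃ = 8 is even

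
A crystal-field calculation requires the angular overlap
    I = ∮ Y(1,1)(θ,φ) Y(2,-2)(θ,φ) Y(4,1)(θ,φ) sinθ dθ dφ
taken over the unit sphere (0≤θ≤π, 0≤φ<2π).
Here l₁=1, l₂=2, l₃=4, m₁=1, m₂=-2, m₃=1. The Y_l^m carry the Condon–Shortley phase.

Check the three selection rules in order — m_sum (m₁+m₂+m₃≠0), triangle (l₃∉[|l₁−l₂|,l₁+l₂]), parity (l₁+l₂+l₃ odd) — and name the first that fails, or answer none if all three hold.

m₁+m₂+m₃ = 1 − 2 + 1 = 0  ✓
triangle: |1−2|=1 ≤ l₃=4 ≤ 1+2=3  ✗
parity: l₁+l₂+l₃ = 7 is odd

triangle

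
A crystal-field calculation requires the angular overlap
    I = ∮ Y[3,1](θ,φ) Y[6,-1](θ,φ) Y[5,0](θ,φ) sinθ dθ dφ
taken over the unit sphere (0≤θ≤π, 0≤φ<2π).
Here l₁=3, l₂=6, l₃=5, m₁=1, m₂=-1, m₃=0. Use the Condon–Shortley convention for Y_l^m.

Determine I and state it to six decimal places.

Checks pass: Σm=0; 14 even; l₃=5∈[3,9].
(2·3+1)(2·6+1)(2·5+1) = 1001
Δ: 4! 2! 8! / 15! → 1/675675
sum: t=1:−1/8640 t=2:+1/2304 t=3:−1/8640 = 7/34560
3j²(3 6 5; 0 0 0) = Δ·Π!·Σ² = 7/429  (sign -1)
sum: t=0:+1/34560 t=1:−1/3456 t=2:+1/5760 = -1/11520
3j²(3 6 5; 1 -1 0) = Δ·Π!·Σ² = 2/429  (sign +1)
combine: 4πI² = 1001·7/429·2/429 = 98/1287
take √, sign -1: I = -0.07784287

-0.077843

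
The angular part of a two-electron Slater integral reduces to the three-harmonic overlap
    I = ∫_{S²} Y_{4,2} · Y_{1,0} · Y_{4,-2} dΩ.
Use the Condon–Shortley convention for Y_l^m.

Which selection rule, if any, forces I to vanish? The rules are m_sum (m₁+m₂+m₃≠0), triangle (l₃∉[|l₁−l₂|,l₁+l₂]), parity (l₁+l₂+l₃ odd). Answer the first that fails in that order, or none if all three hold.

parity

Σmᵢ = 0  ✓
l₃∈[|l₁−l₂|,l₁+l₂]=[3,5], have l₃=4  ✓
Σlᵢ = 9 ⇒ odd  ✗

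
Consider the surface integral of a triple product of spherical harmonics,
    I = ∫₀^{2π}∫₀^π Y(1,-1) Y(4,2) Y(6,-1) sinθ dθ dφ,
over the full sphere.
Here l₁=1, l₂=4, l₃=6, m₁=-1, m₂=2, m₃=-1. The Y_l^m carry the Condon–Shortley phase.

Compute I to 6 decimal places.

0.000000

l₃=6 ∉ [3,5] — triangle fails ⇒ I = 0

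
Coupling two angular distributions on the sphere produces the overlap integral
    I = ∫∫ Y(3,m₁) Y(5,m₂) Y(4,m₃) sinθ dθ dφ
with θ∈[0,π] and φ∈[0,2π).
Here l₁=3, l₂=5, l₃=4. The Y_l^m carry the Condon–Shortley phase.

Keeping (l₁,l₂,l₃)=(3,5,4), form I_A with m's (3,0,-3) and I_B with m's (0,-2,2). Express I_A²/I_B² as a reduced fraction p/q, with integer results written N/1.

l's match ⇒ only the (l;m) 3-j factors differ between A and B.
A: triangle coeff Δ(3,5,4) = 1/180180; Σ_t [0,0]: t=0:+1/5760 = 1/5760; (3j)²=5/572 [(3 5 4; 3 0 -3)], sign=-1
B: triangle coeff Δ(3,5,4) = 1/180180; Σ_t [1,3]: t=1:−1/576 t=2:+1/480 t=3:−1/8640 = 1/4320; (3j)²=1/2145 [(3 5 4; 0 -2 2)], sign=+1
I_A²/I_B² = (5/572)/(1/2145) = 75/4

75/4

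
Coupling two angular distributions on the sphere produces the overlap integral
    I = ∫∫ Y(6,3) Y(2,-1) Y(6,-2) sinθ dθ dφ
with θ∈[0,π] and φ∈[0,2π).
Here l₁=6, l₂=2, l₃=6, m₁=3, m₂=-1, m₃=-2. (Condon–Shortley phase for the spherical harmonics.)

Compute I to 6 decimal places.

m-sum 0 ✓  L=14 even ✓  4≤6≤8 ✓
Π(2lᵢ+1) = 13×5×13 = 845
triangle coeff Δ(6,2,6) = 1/90090
Σ_t [0,2]: t=0:+1/69120 t=1:−1/14400 t=2:+1/69120 = -7/172800
(3j)²=14/715 [(6 2 6; 0 0 0)], sign=-1
Σ_t [0,1]: t=0:+1/60480 t=1:−1/161280 = 1/96768
(3j)²=15/1001 [(6 2 6; 3 -1 -2)], sign=+1
⇒ 4πI² = 30/121
I = (-1)√(30/121/(4π)) = -0.14046335

-0.140463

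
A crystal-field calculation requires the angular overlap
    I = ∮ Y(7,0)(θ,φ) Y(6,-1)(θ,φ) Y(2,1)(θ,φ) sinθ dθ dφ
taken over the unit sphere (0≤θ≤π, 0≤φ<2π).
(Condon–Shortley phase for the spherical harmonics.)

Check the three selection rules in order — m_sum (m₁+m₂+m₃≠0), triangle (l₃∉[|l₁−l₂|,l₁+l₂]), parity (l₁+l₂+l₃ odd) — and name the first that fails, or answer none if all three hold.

parity

m₁+m₂+m₃ = 0 − 1 + 1 = 0  ✓
triangle: |7−6|=1 ≤ l₃=2 ≤ 7+6=13  ✓
parity: l₁+l₂+l₃ = 15 is odd  ✗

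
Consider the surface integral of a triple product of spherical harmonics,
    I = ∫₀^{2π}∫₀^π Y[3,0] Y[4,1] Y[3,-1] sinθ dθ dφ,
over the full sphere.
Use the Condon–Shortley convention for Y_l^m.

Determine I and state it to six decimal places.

-0.099323

Checks pass: Σm=0; 10 even; l₃=3∈[1,7].
(2·3+1)(2·4+1)(2·3+1) = 441
Δ: 4! 2! 4! / 11! → 1/34650
sum: t=1:−1/72 t=2:+1/16 t=3:−1/72 = 5/144
3j²(3 4 3; 0 0 0) = Δ·Π!·Σ² = 2/77  (sign -1)
sum: t=1:−1/288 t=2:+1/24 t=3:−1/48 = 5/288
3j²(3 4 3; 0 1 -1) = Δ·Π!·Σ² = 5/462  (sign +1)
combine: 4πI² = 441·2/77·5/462 = 15/121
take √, sign -1: I = -0.09932258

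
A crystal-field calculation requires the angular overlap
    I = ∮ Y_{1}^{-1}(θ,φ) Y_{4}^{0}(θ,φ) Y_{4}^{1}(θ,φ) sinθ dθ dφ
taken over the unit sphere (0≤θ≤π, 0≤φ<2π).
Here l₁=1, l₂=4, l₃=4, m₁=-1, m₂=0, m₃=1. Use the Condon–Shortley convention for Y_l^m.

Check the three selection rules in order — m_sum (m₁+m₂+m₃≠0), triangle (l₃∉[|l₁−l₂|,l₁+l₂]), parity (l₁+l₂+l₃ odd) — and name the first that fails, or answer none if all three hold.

azimuthal sum: -1 + 0 + 1 = 0  ✓
3 ≤ 4 ≤ 5 (triangle on l)  ✓
L = 1 + 4 + 4 = 9 (odd)  ✗

parity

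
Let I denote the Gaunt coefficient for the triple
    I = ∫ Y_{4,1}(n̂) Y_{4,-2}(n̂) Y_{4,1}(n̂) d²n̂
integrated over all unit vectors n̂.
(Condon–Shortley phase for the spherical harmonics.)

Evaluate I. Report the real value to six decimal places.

Rules hold: Σm=0, L=12 even, 0≤4≤8.
N = 9·9·9 = 729
Δ = 4!·4!·4!/13! = 1/450450
Racah Σ t=0..4: t=0:+1/13824 t=1:−1/216 t=2:+1/64 t=3:−1/216 t=4:+1/13824 = 5/768
⇒ 3j(4 4 4; 0 0 0)² = 18/1001, sgn +1
Racah Σ t=0..2: t=0:+1/576 t=1:−1/144 t=2:+1/576 = -1/288
⇒ 3j(4 4 4; 1 -2 1)² = 20/1001, sgn +1
4πI² = N·(3j₀)²·(3jₘ)² = 262440/1002001
I = +1·√(0.261916/4π) = 0.14436968

0.144370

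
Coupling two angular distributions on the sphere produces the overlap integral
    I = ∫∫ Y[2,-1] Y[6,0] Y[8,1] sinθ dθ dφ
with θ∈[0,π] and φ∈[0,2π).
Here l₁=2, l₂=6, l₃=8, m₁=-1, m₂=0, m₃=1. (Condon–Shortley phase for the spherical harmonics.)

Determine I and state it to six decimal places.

Rules hold: Σm=0, L=16 even, 4≤8≤8.
N = 5·13·17 = 1105
Δ = 0!·4!·12!/17! = 1/30940
Racah Σ t=0..0: t=0:+1/2073600 = 1/2073600
⇒ 3j(2 6 8; 0 0 0)² = 28/1105, sgn +1
Racah Σ t=0..0: t=0:+1/3110400 = 1/3110400
⇒ 3j(2 6 8; -1 0 1)² = 21/1105, sgn -1
4πI² = N·(3j₀)²·(3jₘ)² = 588/1105
I = -1·√(0.532127/4π) = -0.20577973

-0.205780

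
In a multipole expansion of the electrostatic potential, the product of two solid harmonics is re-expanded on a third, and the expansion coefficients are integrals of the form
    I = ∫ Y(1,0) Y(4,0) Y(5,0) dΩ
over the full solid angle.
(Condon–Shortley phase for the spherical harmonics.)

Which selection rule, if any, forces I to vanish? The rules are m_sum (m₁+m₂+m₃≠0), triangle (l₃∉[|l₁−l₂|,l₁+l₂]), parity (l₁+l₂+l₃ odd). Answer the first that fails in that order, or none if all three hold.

m₁+m₂+m₃ = 0 + 0 + 0 = 0  ✓
triangle: |1−4|=3 ≤ l₃=5 ≤ 1+4=5  ✓
parity: l₁+l₂+l₃ = 10 is even  ✓

none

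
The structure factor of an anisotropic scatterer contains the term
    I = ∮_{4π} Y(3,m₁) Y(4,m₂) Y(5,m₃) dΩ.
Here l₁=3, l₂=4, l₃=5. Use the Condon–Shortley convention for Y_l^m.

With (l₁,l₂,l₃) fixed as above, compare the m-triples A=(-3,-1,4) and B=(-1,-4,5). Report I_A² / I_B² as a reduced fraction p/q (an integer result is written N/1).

l's match ⇒ only the (l;m) 3-j factors differ between A and B.
A: triangle coeff Δ(3,4,5) = 1/180180; Σ_t [2,2]: t=2:+1/5760 = 1/5760; (3j)²=9/286 [(3 4 5; -3 -1 4)], sign=-1
B: triangle coeff Δ(3,4,5) = 1/180180; Σ_t [0,0]: t=0:+1/34560 = 1/34560; (3j)²=14/429 [(3 4 5; -1 -4 5)], sign=+1
I_A²/I_B² = (9/286)/(14/429) = 27/28

27/28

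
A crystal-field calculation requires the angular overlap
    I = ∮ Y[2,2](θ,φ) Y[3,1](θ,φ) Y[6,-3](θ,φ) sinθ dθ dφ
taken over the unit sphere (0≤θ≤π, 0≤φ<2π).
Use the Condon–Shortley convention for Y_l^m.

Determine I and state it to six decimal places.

0.000000

|2−3|≤6≤2+3 violated ⇒ I = 0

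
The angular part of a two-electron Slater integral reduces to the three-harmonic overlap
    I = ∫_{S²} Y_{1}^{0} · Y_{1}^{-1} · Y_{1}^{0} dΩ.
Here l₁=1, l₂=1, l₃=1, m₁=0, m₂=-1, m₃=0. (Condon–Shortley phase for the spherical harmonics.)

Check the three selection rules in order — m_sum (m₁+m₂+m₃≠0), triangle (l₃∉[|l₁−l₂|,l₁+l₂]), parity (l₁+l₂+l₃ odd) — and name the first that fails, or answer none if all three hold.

m_sum

m₁+m₂+m₃ = 0 − 1 + 0 = -1  ✗
triangle: |1−1|=0 ≤ l₃=1 ≤ 1+1=2
parity: l₁+l₂+l₃ = 3 is odd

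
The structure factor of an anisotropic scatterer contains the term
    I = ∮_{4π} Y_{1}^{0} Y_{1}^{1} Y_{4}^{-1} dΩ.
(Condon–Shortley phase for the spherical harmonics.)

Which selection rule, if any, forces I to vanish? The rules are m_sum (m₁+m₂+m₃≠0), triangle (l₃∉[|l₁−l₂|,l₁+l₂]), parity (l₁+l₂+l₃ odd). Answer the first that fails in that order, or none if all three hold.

Σmᵢ = 0  ✓
l₃∈[|l₁−l₂|,l₁+l₂]=[0,2], have l₃=4  ✗
Σlᵢ = 6 ⇒ even

triangle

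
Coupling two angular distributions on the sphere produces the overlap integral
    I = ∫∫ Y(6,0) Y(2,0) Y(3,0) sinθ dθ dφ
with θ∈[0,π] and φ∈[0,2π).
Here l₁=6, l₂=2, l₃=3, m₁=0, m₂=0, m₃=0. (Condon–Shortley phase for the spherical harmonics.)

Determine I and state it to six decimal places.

0.000000

|6−2|≤3≤6+2 violated ⇒ I = 0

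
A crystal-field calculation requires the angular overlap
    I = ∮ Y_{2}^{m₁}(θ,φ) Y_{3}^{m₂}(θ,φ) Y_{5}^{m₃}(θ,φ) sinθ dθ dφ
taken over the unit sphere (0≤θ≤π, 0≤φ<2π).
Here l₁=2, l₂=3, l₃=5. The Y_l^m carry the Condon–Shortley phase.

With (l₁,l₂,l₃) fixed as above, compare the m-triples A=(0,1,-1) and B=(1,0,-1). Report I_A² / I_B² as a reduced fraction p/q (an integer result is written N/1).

9/8

Shared (l₁,l₂,l₃)=(2,3,5): N and (l;000)² cancel in I_A²/I_B².
A: Δ = 0!·4!·6!/11! = 1/2310; Racah Σ t=0..0: t=0:+1/192 = 1/192; ⇒ 3j(2 3 5; 0 1 -1)² = 3/77, sgn +1
B: Δ = 0!·4!·6!/11! = 1/2310; Racah Σ t=0..0: t=0:+1/216 = 1/216; ⇒ 3j(2 3 5; 1 0 -1)² = 8/231, sgn +1
I_A²/I_B² = (3/77)/(8/231) = 9/8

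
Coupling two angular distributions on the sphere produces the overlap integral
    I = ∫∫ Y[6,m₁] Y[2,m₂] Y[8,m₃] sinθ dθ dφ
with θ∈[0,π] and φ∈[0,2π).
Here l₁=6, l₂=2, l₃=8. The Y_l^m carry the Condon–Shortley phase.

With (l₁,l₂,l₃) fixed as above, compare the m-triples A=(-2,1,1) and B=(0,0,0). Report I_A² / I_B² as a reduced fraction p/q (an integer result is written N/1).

Same 6,2,8: normalisation and zero-m 3j drop out of the ratio.
A: Δ: 0! 12! 4! / 17! → 1/30940; sum: t=0:+1/5806080 = 1/5806080; 3j²(6 2 8; -2 1 1) = Δ·Π!·Σ² = 9/884  (sign -1)
B: Δ: 0! 12! 4! / 17! → 1/30940; sum: t=0:+1/2073600 = 1/2073600; 3j²(6 2 8; 0 0 0) = Δ·Π!·Σ² = 28/1105  (sign +1)
I_A²/I_B² = (9/884)/(28/1105) = 45/112

45/112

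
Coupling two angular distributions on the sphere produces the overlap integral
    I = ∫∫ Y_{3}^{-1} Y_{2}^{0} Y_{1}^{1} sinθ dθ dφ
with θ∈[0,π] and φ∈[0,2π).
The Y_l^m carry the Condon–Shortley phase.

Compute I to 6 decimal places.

-0.202301

m-sum 0 ✓  L=6 even ✓  1≤1≤5 ✓
Π(2lᵢ+1) = 7×5×3 = 105
triangle coeff Δ(3,2,1) = 1/105
Σ_t [2,2]: t=2:+1/4 = 1/4
(3j)²=3/35 [(3 2 1; 0 0 0)], sign=-1
Σ_t [2,2]: t=2:+1/8 = 1/8
(3j)²=2/35 [(3 2 1; -1 0 1)], sign=+1
⇒ 4πI² = 18/35
I = (-1)√(18/35/(4π)) = -0.20230066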